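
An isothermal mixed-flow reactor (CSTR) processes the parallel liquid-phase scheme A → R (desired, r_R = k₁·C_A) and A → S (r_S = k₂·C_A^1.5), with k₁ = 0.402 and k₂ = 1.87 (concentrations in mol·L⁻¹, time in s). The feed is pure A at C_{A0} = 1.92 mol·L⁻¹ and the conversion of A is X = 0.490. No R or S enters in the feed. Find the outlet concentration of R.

Exit C_A = C_{A0}(1−X) = 1.92×0.510 = 0.9792 mol·L⁻¹.
In a CSTR the entire volume is at exit conditions, so r_R = 0.402×0.9792 = 0.3936 and r_S = 1.87×0.9792^1.5 = 1.812.
Fraction of consumed A going to R: r_R/(r_R+r_S) = 0.1785.
C_R = 0.1785·C_{A0}·X = 0.1785×1.92×0.490 = 0.168 mol·L⁻¹.

0.168 mol·L⁻¹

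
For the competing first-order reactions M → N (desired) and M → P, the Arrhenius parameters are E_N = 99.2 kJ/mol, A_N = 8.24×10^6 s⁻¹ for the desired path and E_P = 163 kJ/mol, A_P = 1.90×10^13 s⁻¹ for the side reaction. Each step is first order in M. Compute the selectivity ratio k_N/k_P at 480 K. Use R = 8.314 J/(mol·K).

k_N/k_P = (A_N/A_P)·exp[−(E_N−E_P)/(RT)] = (A_N/A_P)·exp[(E_P−E_N)/(RT)].
(E_P−E_N)/(RT) = (163−99.2)×10³/(8.314×480) = 63800/3991 = 15.99.
k_N/k_P = (8.24×10^6/1.90×10^13)·exp(15.99) = 4.337×10^-7 × 8.772×10^6 = 3.80.

3.80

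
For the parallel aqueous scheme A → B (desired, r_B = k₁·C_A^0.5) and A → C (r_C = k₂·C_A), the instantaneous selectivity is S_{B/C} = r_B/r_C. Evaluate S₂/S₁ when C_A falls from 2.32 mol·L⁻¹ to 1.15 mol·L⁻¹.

S_{B/C} = (k₁/k₂)·C_A^-0.5, so S₂/S₁ = (C_{A,2}/C_{A,1})^-0.5.
= (1.15/2.32)^(-0.5) = (0.4957)^(-0.5) = 1.42.

1.42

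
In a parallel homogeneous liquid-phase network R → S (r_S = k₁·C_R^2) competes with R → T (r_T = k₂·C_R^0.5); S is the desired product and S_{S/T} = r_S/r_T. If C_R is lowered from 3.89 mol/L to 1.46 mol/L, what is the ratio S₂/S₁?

0.230

S_{S/T} = (k₁/k₂)·C_R^1.5, so S₂/S₁ = (C_{R,2}/C_{R,1})^1.5.
= (1.46/3.89)^1.5 = (0.3753)^1.5 = 0.230.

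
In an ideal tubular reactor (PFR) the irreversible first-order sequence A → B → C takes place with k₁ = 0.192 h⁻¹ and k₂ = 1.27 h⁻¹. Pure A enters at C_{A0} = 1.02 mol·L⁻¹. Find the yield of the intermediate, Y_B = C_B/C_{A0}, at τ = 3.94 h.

The intermediate concentration in a first-order A→B→C sequence is C_B = k₁C_{A0}(e^(−k₁τ) − e^(−k₂τ))/(k₂−k₁).
e^(−k₁τ) = e^(−0.192×3.94) = e^(−0.7565) = 0.4693; e^(−k₂τ) = e^(−5.004) = 0.006712.
C_B = 0.192×1.02/(1.27−0.192) × (0.4693−0.006712) = 0.1817×0.4626 = 0.08404 mol·L⁻¹.
Y_B = C_B/C_{A0} = 0.08404/1.02 = 0.0824.

0.0824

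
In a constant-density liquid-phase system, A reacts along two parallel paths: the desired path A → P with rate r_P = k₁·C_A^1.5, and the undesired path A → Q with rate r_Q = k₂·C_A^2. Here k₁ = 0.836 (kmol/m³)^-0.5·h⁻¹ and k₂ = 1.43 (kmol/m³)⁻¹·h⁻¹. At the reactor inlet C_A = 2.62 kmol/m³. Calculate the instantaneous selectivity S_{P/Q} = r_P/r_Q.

0.361

S_{P/Q} = r_P/r_Q = (k₁·C_A^1.5)/(k₂·C_A^2) = (k₁/k₂)·C_A^-0.5.
= (0.836×2.620^1.5) / (1.43×2.620^2) = 3.545/9.816 = 0.361.
The undesired path is higher order in A, so low C_A (CSTR or dilute feed) favours P.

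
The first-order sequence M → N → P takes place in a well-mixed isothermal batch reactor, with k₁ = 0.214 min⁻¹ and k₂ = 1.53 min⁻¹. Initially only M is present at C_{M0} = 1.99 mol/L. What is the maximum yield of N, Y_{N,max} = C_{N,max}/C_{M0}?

0.102

For a first-order series the maximum intermediate yield is C_{N,max}/C_{M0} = (k₁/k₂)^[k₂/(k₂−k₁)].
= (0.214/1.53)^(1.53/(1.53−0.214)) = (0.1399)^(1.163) = 0.1016.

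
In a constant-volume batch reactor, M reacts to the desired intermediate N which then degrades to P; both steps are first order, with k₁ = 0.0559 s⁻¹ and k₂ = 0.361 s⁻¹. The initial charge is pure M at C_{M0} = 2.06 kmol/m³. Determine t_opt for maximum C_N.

6.11 s

For first-order series the maximum of C_N occurs at t_opt = ln(k₂/k₁)/(k₂−k₁).
= ln(0.361/0.0559)/(0.361−0.0559) = ln(6.458)/0.3051 = 1.865/0.3051 = 6.11 s.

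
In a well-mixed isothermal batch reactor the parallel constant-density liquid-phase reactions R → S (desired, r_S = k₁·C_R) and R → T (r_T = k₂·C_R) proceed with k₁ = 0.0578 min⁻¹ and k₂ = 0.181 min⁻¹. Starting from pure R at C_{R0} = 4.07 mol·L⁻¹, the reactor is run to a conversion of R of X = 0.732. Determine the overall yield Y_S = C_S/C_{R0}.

0.177

C_R = C_{R0}(1−X) = 1.091 mol·L⁻¹.
Both paths are first order in R, so the instantaneous fraction to S is constant: dC_S/d(−C_R) = k₁/(k₁+k₂) = 0.2420.
C_S = 0.2420·(C_{R0}−C_R) = 0.2420×2.979 = 0.721 mol·L⁻¹.
Y_S = C_S/C_{R0} = 0.7211/4.07 = 0.177.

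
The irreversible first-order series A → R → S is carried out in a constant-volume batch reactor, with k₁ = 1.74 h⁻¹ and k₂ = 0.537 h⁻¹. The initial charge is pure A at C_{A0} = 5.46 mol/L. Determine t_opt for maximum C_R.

0.977 h

The intermediate peaks when r₁ = r₂, i.e. k₁e^(−k₁t) = k₂e^(−k₂t), giving t_opt = ln(k₂/k₁)/(k₂−k₁).
= ln(0.537/1.74)/(0.537−1.74) = ln(0.3086)/-1.203 = -1.176/-1.203 = 0.977 h.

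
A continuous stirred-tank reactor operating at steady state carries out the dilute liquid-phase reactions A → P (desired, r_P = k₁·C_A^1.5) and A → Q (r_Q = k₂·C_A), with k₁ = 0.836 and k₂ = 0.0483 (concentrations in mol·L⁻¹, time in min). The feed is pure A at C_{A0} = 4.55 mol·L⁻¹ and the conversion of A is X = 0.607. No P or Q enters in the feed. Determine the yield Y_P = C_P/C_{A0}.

Exit C_A = C_{A0}(1−X) = 4.55×0.393 = 1.788 mol·L⁻¹.
A CSTR operates uniformly at the exit composition, giving r_P = 1.999 and r_Q = 0.08637 (each k·C_A^n at C_A = 1.788).
Fraction of consumed A going to P: r_P/(r_P+r_Q) = 0.9586.
C_P = 0.9586·C_{A0}·X = 0.9586×4.55×0.607 = 2.65 mol·L⁻¹; Y_P = C_P/C_{A0} = 0.582.

0.582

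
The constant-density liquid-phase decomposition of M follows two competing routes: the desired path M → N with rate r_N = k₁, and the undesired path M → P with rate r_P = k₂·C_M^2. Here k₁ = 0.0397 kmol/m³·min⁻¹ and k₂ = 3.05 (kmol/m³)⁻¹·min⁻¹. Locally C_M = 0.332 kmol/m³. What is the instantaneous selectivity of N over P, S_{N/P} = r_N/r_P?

S_{N/P} = r_N/r_P = (k₁)/(k₂·C_M^2) = (k₁/k₂)·C_M^-2.
= (0.0397) / (3.05×0.3320^2) = 0.03970/0.3362 = 0.118.
The undesired path is higher order in M, so low C_M (CSTR or dilute feed) favours N.

0.118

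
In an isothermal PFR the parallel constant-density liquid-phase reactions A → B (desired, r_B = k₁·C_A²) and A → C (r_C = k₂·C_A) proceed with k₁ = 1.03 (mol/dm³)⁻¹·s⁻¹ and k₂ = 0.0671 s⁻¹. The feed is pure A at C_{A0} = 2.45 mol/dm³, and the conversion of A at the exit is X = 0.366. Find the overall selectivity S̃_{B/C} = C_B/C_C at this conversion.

C_A = C_{A0}(1−X) = 1.553 mol/dm³.
Along a PFR/batch, dC_C/dC_A = −r_C/(r_B+r_C) = −k₂/(k₂+k₁·C_A).
Integrating from C_{A0} to C_A: C_C = (0.0671/1.03)·ln[(0.0671+1.03·2.45)/(0.0671+1.03·1.55)] = 0.06515·ln(2.591/1.667) = 0.02872 mol/dm³.
Then C_B = (C_{A0}−C_A) − C_C = 0.8967 − 0.02872 = 0.8680 mol/dm³.
S̃_{B/C} = C_B/C_C = 0.8680/0.02872 = 30.2.

30.2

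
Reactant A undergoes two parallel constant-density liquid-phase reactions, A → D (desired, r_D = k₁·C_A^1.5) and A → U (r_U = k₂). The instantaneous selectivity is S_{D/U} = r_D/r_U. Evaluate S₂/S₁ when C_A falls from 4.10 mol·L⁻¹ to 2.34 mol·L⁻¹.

S_{D/U} = (k₁/k₂)·C_A^1.5, so S₂/S₁ = (C_{A,2}/C_{A,1})^1.5.
= (2.34/4.10)^1.5 = (0.5707)^1.5 = 0.431.
Selectivity toward D falls as C_A falls — high-concentration operation is favoured.

0.431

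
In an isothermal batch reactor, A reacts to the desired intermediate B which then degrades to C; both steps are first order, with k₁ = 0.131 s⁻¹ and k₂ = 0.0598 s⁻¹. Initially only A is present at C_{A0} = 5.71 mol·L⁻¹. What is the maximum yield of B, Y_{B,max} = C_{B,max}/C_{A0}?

Evaluating C_B at t_opt = ln(k₂/k₁)/(k₂−k₁) gives C_{B,max}/C_{A0} = (k₁/k₂)^[k₂/(k₂−k₁)].
= (0.131/0.0598)^(0.0598/(0.0598−0.131)) = (2.191)^(-0.8399) = 0.5176.

0.518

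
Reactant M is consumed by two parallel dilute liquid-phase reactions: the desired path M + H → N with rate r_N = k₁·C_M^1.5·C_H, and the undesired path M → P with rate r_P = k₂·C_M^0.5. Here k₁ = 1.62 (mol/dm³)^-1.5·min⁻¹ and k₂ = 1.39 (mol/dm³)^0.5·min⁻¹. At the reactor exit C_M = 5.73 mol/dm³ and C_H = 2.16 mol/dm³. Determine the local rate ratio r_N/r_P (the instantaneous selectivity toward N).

S_{N/P} = r_N/r_P = (k₁·C_M^1.5·C_H)/(k₂·C_M^0.5) = (k₁/k₂)·C_M·C_H.
= (1.62×5.730^1.5×2.160) / (1.39×5.730^0.5) = 48.00/3.327 = 14.4.
Since the desired path is higher order in M, keeping C_M high (PFR or concentrated feed) favours N.

14.4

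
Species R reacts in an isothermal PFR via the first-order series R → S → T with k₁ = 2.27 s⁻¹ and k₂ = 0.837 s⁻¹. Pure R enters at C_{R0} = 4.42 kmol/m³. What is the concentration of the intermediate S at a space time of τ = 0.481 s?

Solving the coupled first-order balances gives C_S(τ) = [k₁/(k₂−k₁)]·C_{R0}·(e^(−k₁τ) − e^(−k₂τ)).
e^(−k₁τ) = e^(−2.27×0.481) = e^(−1.092) = 0.3356; e^(−k₂τ) = e^(−0.4026) = 0.6686.
C_S = 2.27×4.42/(0.837−2.27) × (0.3356−0.6686) = (-7.002)×(-0.3330) = 2.332 kmol/m³.

2.33 kmol/m³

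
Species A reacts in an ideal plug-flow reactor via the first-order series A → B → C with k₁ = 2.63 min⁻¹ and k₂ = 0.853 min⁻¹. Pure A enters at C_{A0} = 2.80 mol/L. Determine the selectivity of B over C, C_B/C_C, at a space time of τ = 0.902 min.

The intermediate concentration in a first-order A→B→C sequence is C_B = k₁C_{A0}(e^(−k₁τ) − e^(−k₂τ))/(k₂−k₁).
e^(−k₁τ) = e^(−2.63×0.902) = e^(−2.372) = 0.09327; e^(−k₂τ) = e^(−0.7694) = 0.4633.
C_B = 2.63×2.80/(0.853−2.63) × (0.09327−0.4633) = (-4.144)×(-0.3700) = 1.533 mol/L.
C_A = C_{A0}e^(−k₁τ) = 0.2612 mol/L, so C_C = C_{A0}−C_A−C_B = 1.005 mol/L; C_B/C_C = 1.53.

1.53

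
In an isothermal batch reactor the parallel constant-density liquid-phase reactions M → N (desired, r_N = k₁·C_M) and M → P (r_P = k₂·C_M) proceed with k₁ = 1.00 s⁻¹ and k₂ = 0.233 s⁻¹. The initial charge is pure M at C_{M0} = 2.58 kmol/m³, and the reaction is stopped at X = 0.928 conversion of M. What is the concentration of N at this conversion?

1.94 kmol/m³

C_M = C_{M0}(1−X) = 0.1858 kmol/m³.
Both paths are first order in M, so the instantaneous fraction to N is constant: dC_N/d(−C_M) = k₁/(k₁+k₂) = 0.8110.
C_N = 0.8110·(C_{M0}−C_M) = 0.8110×2.394 = 1.94 kmol/m³.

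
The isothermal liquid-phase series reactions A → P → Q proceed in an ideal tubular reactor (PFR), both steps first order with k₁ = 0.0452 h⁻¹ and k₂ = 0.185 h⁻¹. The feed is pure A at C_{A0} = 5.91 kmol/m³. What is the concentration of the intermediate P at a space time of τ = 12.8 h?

0.892 kmol/m³

For first-order series with pure A initially, C_P(τ) = k₁C_{A0}/(k₂−k₁)·(e^(−k₁τ) − e^(−k₂τ)).
e^(−k₁τ) = e^(−0.0452×12.8) = e^(−0.5786) = 0.5607; e^(−k₂τ) = e^(−2.368) = 0.09367.
C_P = 0.0452×5.91/(0.185−0.0452) × (0.5607−0.09367) = 1.911×0.4670 = 0.8924 kmol/m³.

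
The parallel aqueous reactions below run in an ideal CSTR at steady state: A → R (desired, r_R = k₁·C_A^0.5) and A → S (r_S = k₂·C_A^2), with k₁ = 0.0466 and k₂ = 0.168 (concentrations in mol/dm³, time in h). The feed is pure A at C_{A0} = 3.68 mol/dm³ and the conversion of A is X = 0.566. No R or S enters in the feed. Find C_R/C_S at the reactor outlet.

0.137

Exit C_A = C_{A0}(1−X) = 3.68×0.434 = 1.597 mol/dm³.
In a CSTR the entire volume is at exit conditions, so r_R = 0.0466×1.597^0.5 = 0.05889 and r_S = 0.168×1.597^2 = 0.4285.
Overall selectivity = C_R/C_S = r_Rτ/(r_Sτ) = r_R/r_S = 0.137.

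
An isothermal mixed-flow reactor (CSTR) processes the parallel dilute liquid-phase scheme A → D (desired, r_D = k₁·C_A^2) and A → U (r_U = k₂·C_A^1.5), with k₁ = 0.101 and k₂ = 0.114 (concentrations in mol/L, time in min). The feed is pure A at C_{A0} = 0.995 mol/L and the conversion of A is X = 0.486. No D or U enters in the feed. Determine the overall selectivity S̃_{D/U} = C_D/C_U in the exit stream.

0.634

Exit C_A = C_{A0}(1−X) = 0.995×0.514 = 0.5114 mol/L.
A CSTR operates uniformly at the exit composition, giving r_D = 0.02642 and r_U = 0.04170 (each k·C_A^n at C_A = 0.5114).
Overall selectivity = C_D/C_U = r_Dτ/(r_Uτ) = r_D/r_U = 0.634.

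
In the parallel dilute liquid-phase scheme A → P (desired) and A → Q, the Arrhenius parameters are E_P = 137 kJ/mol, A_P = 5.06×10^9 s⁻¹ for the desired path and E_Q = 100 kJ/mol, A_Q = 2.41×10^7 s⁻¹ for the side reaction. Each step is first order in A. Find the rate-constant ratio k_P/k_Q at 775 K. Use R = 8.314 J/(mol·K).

k_P/k_Q = (A_P/A_Q)·exp[−(E_P−E_Q)/(RT)] = (A_P/A_Q)·exp[(E_Q−E_P)/(RT)].
(E_Q−E_P)/(RT) = (100−137)×10³/(8.314×775) = -37000/6443 = -5.742.
k_P/k_Q = (5.06×10^9/2.41×10^7)·exp(-5.742) = 210.0 × 0.003207 = 0.673.

0.673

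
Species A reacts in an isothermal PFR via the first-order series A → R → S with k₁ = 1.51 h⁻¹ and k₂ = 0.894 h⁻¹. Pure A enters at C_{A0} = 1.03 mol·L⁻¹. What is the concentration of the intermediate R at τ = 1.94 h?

The intermediate concentration in a first-order A→B→C sequence is C_R = k₁C_{A0}(e^(−k₁τ) − e^(−k₂τ))/(k₂−k₁).
e^(−k₁τ) = e^(−1.51×1.94) = e^(−2.929) = 0.05343; e^(−k₂τ) = e^(−1.734) = 0.1765.
C_R = 1.51×1.03/(0.894−1.51) × (0.05343−0.1765) = (-2.525)×(-0.1231) = 0.3108 mol·L⁻¹.

0.311 mol·L⁻¹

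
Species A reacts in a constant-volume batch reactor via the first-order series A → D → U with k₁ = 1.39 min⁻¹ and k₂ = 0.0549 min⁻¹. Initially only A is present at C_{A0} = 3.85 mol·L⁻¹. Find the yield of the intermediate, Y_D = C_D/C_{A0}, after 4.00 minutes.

For first-order series with pure A initially, C_D(t) = k₁C_{A0}/(k₂−k₁)·(e^(−k₁t) − e^(−k₂t)).
e^(−k₁t) = e^(−1.39×4.00) = e^(−5.560) = 0.003849; e^(−k₂t) = e^(−0.2196) = 0.8028.
C_D = 1.39×3.85/(0.0549−1.39) × (0.003849−0.8028) = (-4.008)×(-0.7990) = 3.203 mol·L⁻¹.
Y_D = C_D/C_{A0} = 3.203/3.85 = 0.832.

0.832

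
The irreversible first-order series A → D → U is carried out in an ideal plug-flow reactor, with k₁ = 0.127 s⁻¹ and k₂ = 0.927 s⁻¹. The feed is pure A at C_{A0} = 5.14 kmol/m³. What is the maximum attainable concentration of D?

0.514 kmol/m³

At the optimum, C_{D,max}/C_{A0} = (k₁/k₂)^[k₂/(k₂−k₁)].
= (0.127/0.927)^(0.927/(0.927−0.127)) = (0.1370)^(1.159) = 0.09993.
C_{D,max} = 0.09993×5.14 = 0.514 kmol/m³.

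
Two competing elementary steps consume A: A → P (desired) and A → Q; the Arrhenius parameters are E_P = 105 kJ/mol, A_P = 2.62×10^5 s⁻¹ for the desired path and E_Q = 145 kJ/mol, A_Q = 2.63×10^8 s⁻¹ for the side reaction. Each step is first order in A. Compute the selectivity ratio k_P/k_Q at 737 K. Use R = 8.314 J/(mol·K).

0.681

k_P/k_Q = (A_P/A_Q)·exp[−(E_P−E_Q)/(RT)] = (A_P/A_Q)·exp[(E_Q−E_P)/(RT)].
(E_Q−E_P)/(RT) = (145−105)×10³/(8.314×737) = 40000/6127 = 6.528.
k_P/k_Q = (2.62×10^5/2.63×10^8)·exp(6.528) = 9.962×10^-4 × 684.1 = 0.681.
Since E_P < E_Q, lowering the temperature improves selectivity toward P.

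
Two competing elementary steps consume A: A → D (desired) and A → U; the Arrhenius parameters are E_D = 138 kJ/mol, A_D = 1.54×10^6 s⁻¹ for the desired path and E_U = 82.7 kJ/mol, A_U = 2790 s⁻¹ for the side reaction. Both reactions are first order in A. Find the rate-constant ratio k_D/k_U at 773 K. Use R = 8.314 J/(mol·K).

0.101

With equal orders, S_{D/U} = k_D/k_U = (A_D/A_U)·exp[(E_U−E_D)/(RT)].
(E_U−E_D)/(RT) = (82.7−138)×10³/(8.314×773) = -55300/6427 = -8.605.
k_D/k_U = (1.54×10^6/2790)·exp(-8.605) = 552.0 × 1.832×10^-4 = 0.101.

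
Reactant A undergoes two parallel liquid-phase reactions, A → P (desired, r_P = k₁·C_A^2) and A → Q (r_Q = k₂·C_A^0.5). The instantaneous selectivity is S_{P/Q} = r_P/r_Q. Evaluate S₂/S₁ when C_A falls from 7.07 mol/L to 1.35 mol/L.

0.0834

S_{P/Q} = (k₁/k₂)·C_A^1.5, so S₂/S₁ = (C_{A,2}/C_{A,1})^1.5.
= (1.35/7.07)^1.5 = (0.1909)^1.5 = 0.0834.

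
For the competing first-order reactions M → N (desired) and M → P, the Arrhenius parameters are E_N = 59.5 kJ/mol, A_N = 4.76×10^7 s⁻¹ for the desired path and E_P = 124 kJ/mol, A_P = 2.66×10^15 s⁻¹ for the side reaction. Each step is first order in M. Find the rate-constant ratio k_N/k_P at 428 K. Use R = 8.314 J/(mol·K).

1.33

With equal orders, S_{N/P} = k_N/k_P = (A_N/A_P)·exp[(E_P−E_N)/(RT)].
(E_P−E_N)/(RT) = (124−59.5)×10³/(8.314×428) = 64500/3558 = 18.13.
k_N/k_P = (4.76×10^7/2.66×10^15)·exp(18.13) = 1.789×10^-8 × 7.449×10^7 = 1.33.
Since E_N < E_P, lowering the temperature improves selectivity toward N.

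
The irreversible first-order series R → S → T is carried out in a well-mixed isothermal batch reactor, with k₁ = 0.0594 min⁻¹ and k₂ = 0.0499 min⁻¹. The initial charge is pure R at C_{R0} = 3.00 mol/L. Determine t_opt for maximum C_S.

18.3 min

Setting dC_S/dt = 0 gives t_opt = ln(k₂/k₁)/(k₂−k₁).
= ln(0.0499/0.0594)/(0.0499−0.0594) = ln(0.8401)/-0.009500 = -0.1743/-0.009500 = 18.3 min.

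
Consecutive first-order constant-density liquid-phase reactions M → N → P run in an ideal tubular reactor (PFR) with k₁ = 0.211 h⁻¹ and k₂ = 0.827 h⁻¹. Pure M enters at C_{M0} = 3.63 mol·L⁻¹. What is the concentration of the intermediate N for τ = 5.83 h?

0.353 mol·L⁻¹

For first-order series with pure M initially, C_N(τ) = k₁C_{M0}/(k₂−k₁)·(e^(−k₁τ) − e^(−k₂τ)).
e^(−k₁τ) = e^(−0.211×5.83) = e^(−1.230) = 0.2923; e^(−k₂τ) = e^(−4.821) = 0.008055.
C_N = 0.211×3.63/(0.827−0.211) × (0.2923−0.008055) = 1.243×0.2842 = 0.3534 mol·L⁻¹.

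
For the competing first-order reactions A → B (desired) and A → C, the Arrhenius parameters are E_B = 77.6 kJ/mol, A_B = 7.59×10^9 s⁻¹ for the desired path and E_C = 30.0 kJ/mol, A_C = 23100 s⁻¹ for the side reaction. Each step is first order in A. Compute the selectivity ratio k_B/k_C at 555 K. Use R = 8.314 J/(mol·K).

With equal orders, S_{B/C} = k_B/k_C = (A_B/A_C)·exp[(E_C−E_B)/(RT)].
(E_C−E_B)/(RT) = (30.0−77.6)×10³/(8.314×555) = -47600/4614 = -10.32.
k_B/k_C = (7.59×10^9/23100)·exp(-10.32) = 3.286×10^5 × 3.311×10^-5 = 10.9.

10.9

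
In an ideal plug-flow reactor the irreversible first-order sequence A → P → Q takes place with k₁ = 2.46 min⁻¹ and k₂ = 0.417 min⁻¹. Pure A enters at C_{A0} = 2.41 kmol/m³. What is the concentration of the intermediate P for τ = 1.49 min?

1.48 kmol/m³

The intermediate concentration in a first-order A→B→C sequence is C_P = k₁C_{A0}(e^(−k₁τ) − e^(−k₂τ))/(k₂−k₁).
e^(−k₁τ) = e^(−2.46×1.49) = e^(−3.665) = 0.02559; e^(−k₂τ) = e^(−0.6213) = 0.5372.
C_P = 2.46×2.41/(0.417−2.46) × (0.02559−0.5372) = (-2.902)×(-0.5116) = 1.485 kmol/m³.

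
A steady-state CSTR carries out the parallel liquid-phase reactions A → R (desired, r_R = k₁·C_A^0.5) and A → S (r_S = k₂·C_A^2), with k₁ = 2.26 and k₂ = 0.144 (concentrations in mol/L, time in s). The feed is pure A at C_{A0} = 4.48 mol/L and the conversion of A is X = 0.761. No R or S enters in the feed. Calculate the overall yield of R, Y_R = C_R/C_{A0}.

0.711

Exit C_A = C_{A0}(1−X) = 4.48×0.239 = 1.071 mol/L.
Rates in a CSTR are evaluated at the outlet concentration: r_R = 2.26×1.071^0.5 = 2.339, r_S = 0.144×1.071^2 = 0.1651.
Fraction of consumed A going to R: r_R/(r_R+r_S) = 0.9341.
C_R = 0.9341·C_{A0}·X = 0.9341×4.48×0.761 = 3.18 mol/L; Y_R = C_R/C_{A0} = 0.711.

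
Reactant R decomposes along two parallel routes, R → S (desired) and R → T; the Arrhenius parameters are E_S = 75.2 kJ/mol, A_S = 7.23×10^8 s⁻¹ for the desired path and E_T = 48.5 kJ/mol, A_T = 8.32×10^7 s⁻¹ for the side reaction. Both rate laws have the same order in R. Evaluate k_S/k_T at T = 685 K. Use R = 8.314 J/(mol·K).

k_S/k_T = (A_S/A_T)·exp[−(E_S−E_T)/(RT)] = (A_S/A_T)·exp[(E_T−E_S)/(RT)].
(E_T−E_S)/(RT) = (48.5−75.2)×10³/(8.314×685) = -26700/5695 = -4.688.
k_S/k_T = (7.23×10^8/8.32×10^7)·exp(-4.688) = 8.690 × 0.009203 = 0.0800.

0.0800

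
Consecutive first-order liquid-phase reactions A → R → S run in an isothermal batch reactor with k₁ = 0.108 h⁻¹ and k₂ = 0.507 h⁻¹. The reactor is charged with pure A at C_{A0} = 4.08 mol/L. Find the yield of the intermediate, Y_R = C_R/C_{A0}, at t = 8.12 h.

0.108

Solving the coupled first-order balances gives C_R(t) = [k₁/(k₂−k₁)]·C_{A0}·(e^(−k₁t) − e^(−k₂t)).
e^(−k₁t) = e^(−0.108×8.12) = e^(−0.8770) = 0.4160; e^(−k₂t) = e^(−4.117) = 0.01630.
C_R = 0.108×4.08/(0.507−0.108) × (0.4160−0.01630) = 1.104×0.3997 = 0.4415 mol/L.
Y_R = C_R/C_{A0} = 0.4415/4.08 = 0.108.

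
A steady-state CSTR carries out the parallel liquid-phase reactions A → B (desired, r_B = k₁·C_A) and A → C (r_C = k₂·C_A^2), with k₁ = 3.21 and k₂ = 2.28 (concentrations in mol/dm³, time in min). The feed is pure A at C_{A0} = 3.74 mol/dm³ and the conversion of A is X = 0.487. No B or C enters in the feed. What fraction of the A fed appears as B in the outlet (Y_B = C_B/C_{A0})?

Exit C_A = C_{A0}(1−X) = 3.74×0.513 = 1.919 mol/dm³.
In a CSTR the entire volume is at exit conditions, so r_B = 3.21×1.919 = 6.159 and r_C = 2.28×1.919^2 = 8.393.
Fraction of consumed A going to B: r_B/(r_B+r_C) = 0.4232.
C_B = 0.4232·C_{A0}·X = 0.4232×3.74×0.487 = 0.771 mol/dm³; Y_B = C_B/C_{A0} = 0.206.

0.206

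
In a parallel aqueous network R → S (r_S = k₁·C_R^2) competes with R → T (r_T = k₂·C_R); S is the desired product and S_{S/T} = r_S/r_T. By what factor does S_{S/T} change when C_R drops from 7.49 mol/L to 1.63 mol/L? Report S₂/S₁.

0.218

S_{S/T} = (k₁/k₂)·C_R, so S₂/S₁ = (C_{R,2}/C_{R,1}).
= 1.63/7.49 = 0.218.
Selectivity toward S falls as C_R falls — high-concentration operation is favoured.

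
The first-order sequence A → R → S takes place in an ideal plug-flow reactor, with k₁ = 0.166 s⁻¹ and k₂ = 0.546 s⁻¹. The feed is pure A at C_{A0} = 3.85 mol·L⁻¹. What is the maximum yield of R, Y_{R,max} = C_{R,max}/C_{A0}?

For a first-order series the maximum intermediate yield is C_{R,max}/C_{A0} = (k₁/k₂)^[k₂/(k₂−k₁)].
= (0.166/0.546)^(0.546/(0.546−0.166)) = (0.3040)^(1.437) = 0.1807.

0.181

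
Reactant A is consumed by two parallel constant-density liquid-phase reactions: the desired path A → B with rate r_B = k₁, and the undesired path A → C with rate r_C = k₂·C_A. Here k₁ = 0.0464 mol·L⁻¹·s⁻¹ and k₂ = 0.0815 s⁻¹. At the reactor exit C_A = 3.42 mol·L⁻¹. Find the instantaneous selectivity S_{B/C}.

0.166

S_{B/C} = r_B/r_C = (k₁)/(k₂·C_A) = (k₁/k₂)·C_A⁻¹.
= (0.0464) / (0.0815×3.420) = 0.04640/0.2787 = 0.166.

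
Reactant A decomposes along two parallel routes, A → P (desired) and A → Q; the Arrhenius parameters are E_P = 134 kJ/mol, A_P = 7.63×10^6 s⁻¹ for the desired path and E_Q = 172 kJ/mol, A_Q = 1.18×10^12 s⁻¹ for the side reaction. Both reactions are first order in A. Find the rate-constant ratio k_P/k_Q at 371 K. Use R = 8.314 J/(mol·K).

Since both paths have the same order in A, the concentration cancels and S_{P/Q} = k_P/k_Q = (A_P/A_Q)·exp[(E_Q−E_P)/(RT)].
(E_Q−E_P)/(RT) = (172−134)×10³/(8.314×371) = 38000/3084 = 12.32.
k_P/k_Q = (7.63×10^6/1.18×10^12)·exp(12.32) = 6.466×10^-6 × 2.241×10^5 = 1.45.
Since E_P < E_Q, lowering the temperature improves selectivity toward P.

1.45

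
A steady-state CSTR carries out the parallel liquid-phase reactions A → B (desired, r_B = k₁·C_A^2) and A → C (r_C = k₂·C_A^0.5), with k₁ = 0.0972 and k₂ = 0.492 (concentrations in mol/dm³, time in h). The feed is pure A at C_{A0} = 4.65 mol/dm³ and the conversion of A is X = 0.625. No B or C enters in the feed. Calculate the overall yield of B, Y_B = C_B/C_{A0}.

0.195

Exit C_A = C_{A0}(1−X) = 4.65×0.375 = 1.744 mol/dm³.
A CSTR operates uniformly at the exit composition, giving r_B = 0.2956 and r_C = 0.6497 (each k·C_A^n at C_A = 1.744).
Fraction of consumed A going to B: r_B/(r_B+r_C) = 0.3127.
C_B = 0.3127·C_{A0}·X = 0.3127×4.65×0.625 = 0.909 mol/dm³; Y_B = C_B/C_{A0} = 0.195.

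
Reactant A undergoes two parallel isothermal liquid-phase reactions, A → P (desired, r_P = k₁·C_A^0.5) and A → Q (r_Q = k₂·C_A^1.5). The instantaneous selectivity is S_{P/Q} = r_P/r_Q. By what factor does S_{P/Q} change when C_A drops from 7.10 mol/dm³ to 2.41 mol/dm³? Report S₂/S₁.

S_{P/Q} = (k₁/k₂)·C_A⁻¹, so S₂/S₁ = (C_{A,2}/C_{A,1})⁻¹.
= 7.10/2.41 = 2.95.

2.95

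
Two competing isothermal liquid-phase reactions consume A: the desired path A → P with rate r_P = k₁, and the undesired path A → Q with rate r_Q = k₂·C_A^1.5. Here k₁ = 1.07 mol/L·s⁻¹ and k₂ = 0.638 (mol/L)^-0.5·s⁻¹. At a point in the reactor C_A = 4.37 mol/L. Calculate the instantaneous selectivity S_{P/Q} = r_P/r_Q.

0.184

S_{P/Q} = r_P/r_Q = (k₁)/(k₂·C_A^1.5) = (k₁/k₂)·C_A^-1.5.
= (1.07) / (0.638×4.370^1.5) = 1.070/5.828 = 0.184.
The undesired path is higher order in A, so low C_A (CSTR or dilute feed) favours P.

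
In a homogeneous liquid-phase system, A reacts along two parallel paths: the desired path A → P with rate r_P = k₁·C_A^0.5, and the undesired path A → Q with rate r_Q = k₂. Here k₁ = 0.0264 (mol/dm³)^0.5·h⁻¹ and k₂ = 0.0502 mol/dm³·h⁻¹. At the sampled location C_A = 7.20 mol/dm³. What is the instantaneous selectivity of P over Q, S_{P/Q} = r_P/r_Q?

1.41

S_{P/Q} = r_P/r_Q = (k₁·C_A^0.5)/(k₂) = (k₁/k₂)·C_A^0.5.
= (0.0264×7.200^0.5) / (0.0502) = 0.07084/0.05020 = 1.41.
Since the desired path is higher order in A, keeping C_A high (PFR or concentrated feed) favours P.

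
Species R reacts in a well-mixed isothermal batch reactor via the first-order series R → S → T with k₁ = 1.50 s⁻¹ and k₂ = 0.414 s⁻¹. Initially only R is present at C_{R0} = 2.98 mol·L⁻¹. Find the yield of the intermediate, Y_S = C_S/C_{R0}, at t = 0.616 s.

Solving the coupled first-order balances gives C_S(t) = [k₁/(k₂−k₁)]·C_{R0}·(e^(−k₁t) − e^(−k₂t)).
e^(−k₁t) = e^(−1.50×0.616) = e^(−0.9240) = 0.3969; e^(−k₂t) = e^(−0.2550) = 0.7749.
C_S = 1.50×2.98/(0.414−1.50) × (0.3969−0.7749) = (-4.116)×(-0.3780) = 1.556 mol·L⁻¹.
Y_S = C_S/C_{R0} = 1.556/2.98 = 0.522.

0.522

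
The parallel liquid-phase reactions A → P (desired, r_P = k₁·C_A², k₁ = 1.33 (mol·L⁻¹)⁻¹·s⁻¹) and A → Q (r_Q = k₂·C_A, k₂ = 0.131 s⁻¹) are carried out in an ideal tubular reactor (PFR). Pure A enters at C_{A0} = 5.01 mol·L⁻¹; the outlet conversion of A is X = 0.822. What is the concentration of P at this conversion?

3.96 mol·L⁻¹

C_A = C_{A0}(1−X) = 0.8918 mol·L⁻¹.
Along a PFR/batch, dC_Q/dC_A = −r_Q/(r_P+r_Q) = −k₂/(k₂+k₁·C_A).
Integrating from C_{A0} to C_A: C_Q = (0.131/1.33)·ln[(0.131+1.33·5.01)/(0.131+1.33·0.892)] = 0.09850·ln(6.794/1.317) = 0.1616 mol·L⁻¹.
Then C_P = (C_{A0}−C_A) − C_Q = 4.118 − 0.1616 = 3.957 mol·L⁻¹.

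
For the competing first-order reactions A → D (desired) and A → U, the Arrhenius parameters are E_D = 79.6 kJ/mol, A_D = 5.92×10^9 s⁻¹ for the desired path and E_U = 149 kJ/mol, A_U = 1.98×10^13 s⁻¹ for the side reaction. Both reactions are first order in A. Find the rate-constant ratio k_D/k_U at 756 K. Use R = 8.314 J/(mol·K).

With equal orders, S_{D/U} = k_D/k_U = (A_D/A_U)·exp[(E_U−E_D)/(RT)].
(E_U−E_D)/(RT) = (149−79.6)×10³/(8.314×756) = 69400/6285 = 11.04.
k_D/k_U = (5.92×10^9/1.98×10^13)·exp(11.04) = 2.990×10^-4 × 62411 = 18.7.

18.7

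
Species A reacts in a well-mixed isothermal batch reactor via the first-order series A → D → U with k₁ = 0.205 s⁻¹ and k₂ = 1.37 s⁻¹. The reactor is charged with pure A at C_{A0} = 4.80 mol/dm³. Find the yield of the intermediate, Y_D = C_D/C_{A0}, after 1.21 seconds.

Solving the coupled first-order balances gives C_D(t) = [k₁/(k₂−k₁)]·C_{A0}·(e^(−k₁t) − e^(−k₂t)).
e^(−k₁t) = e^(−0.205×1.21) = e^(−0.2480) = 0.7803; e^(−k₂t) = e^(−1.658) = 0.1906.
C_D = 0.205×4.80/(1.37−0.205) × (0.7803−0.1906) = 0.8446×0.5897 = 0.4981 mol/dm³.
Y_D = C_D/C_{A0} = 0.4981/4.80 = 0.104.

0.104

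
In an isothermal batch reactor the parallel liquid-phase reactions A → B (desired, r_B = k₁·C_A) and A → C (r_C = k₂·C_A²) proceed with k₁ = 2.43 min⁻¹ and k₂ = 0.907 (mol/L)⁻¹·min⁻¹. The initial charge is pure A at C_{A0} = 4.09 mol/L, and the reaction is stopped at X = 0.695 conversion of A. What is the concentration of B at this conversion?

1.46 mol/L

C_A = C_{A0}(1−X) = 1.247 mol/L.
Along a PFR/batch, dC_B/dC_A = −r_B/(r_B+r_C) = −k₁/(k₁+k₂·C_A).
Integrating from C_{A0} to C_A: C_B = (2.43/0.907)·ln[(2.43+0.907·4.09)/(2.43+0.907·1.25)] = 2.679·ln(6.140/3.561) = 1.459 mol/L.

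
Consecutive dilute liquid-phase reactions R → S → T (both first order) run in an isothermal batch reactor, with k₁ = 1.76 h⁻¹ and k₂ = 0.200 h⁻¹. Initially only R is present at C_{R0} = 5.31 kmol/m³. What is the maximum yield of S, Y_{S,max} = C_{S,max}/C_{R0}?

0.757

At the optimum, C_{S,max}/C_{R0} = (k₁/k₂)^[k₂/(k₂−k₁)].
= (1.76/0.200)^(0.200/(0.200−1.76)) = (8.800)^(-0.1282) = 0.7567.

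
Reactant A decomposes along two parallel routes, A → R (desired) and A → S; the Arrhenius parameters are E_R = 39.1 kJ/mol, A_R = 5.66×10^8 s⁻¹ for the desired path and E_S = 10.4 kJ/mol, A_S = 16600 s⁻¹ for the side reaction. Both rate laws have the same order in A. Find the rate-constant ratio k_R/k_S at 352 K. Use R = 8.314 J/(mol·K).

1.88

k_R/k_S = (A_R/A_S)·exp[−(E_R−E_S)/(RT)] = (A_R/A_S)·exp[(E_S−E_R)/(RT)].
(E_S−E_R)/(RT) = (10.4−39.1)×10³/(8.314×352) = -28700/2927 = -9.807.
k_R/k_S = (5.66×10^8/16600)·exp(-9.807) = 34096 × 5.507×10^-5 = 1.88.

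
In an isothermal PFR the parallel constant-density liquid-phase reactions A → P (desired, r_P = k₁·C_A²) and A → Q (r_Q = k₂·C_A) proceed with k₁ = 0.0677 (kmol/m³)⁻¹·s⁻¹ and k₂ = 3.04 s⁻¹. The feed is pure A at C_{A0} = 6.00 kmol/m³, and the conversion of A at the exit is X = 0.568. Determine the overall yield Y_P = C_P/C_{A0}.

0.0494

C_A = C_{A0}(1−X) = 2.592 kmol/m³.
Along a PFR/batch, dC_Q/dC_A = −r_Q/(r_P+r_Q) = −k₂/(k₂+k₁·C_A).
Integrating from C_{A0} to C_A: C_Q = (3.04/0.0677)·ln[(3.04+0.0677·6.00)/(3.04+0.0677·2.59)] = 44.90·ln(3.446/3.215) = 3.112 kmol/m³.
Then C_P = (C_{A0}−C_A) − C_Q = 3.408 − 3.112 = 0.2963 kmol/m³.
Y_P = C_P/C_{A0} = 0.2963/6.00 = 0.0494.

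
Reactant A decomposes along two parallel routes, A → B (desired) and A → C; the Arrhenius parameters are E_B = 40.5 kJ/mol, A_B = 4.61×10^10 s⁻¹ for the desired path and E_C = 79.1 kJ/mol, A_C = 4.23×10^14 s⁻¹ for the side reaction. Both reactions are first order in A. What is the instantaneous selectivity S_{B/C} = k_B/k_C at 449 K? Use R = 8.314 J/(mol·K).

3.37

Since both paths have the same order in A, the concentration cancels and S_{B/C} = k_B/k_C = (A_B/A_C)·exp[(E_C−E_B)/(RT)].
(E_C−E_B)/(RT) = (79.1−40.5)×10³/(8.314×449) = 38600/3733 = 10.34.
k_B/k_C = (4.61×10^10/4.23×10^14)·exp(10.34) = 1.090×10^-4 × 30954 = 3.37.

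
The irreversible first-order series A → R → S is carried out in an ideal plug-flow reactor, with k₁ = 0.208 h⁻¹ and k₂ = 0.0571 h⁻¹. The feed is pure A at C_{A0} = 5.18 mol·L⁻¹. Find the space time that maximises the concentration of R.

Setting dC_R/dτ = 0 gives τ_opt = ln(k₂/k₁)/(k₂−k₁).
= ln(0.0571/0.208)/(0.0571−0.208) = ln(0.2745)/-0.1509 = -1.293/-0.1509 = 8.57 h.

8.57 h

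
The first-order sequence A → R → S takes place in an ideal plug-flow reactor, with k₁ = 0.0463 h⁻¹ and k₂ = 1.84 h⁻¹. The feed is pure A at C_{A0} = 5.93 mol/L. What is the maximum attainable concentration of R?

0.136 mol/L

At the optimum, C_{R,max}/C_{A0} = (k₁/k₂)^[k₂/(k₂−k₁)].
= (0.0463/1.84)^(1.84/(1.84−0.0463)) = (0.02516)^(1.026) = 0.02288.
C_{R,max} = 0.02288×5.93 = 0.136 mol/L.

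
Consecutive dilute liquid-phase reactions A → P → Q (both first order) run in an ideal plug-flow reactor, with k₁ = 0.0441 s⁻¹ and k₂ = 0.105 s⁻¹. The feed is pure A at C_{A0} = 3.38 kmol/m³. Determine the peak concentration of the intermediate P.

Evaluating C_P at τ_opt = ln(k₂/k₁)/(k₂−k₁) gives C_{P,max}/C_{A0} = (k₁/k₂)^[k₂/(k₂−k₁)].
= (0.0441/0.105)^(0.105/(0.105−0.0441)) = (0.4200)^(1.724) = 0.2241.
C_{P,max} = 0.2241×3.38 = 0.757 kmol/m³.

0.757 kmol/m³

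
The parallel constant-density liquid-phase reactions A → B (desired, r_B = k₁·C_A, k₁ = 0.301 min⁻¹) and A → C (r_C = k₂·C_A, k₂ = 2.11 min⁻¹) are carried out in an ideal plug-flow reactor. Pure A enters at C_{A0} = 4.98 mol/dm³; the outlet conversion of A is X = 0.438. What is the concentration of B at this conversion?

0.272 mol/dm³

C_A = C_{A0}(1−X) = 2.799 mol/dm³.
Both paths are first order in A, so the instantaneous fraction to B is constant: dC_B/d(−C_A) = k₁/(k₁+k₂) = 0.1248.
C_B = 0.1248·(C_{A0}−C_A) = 0.1248×2.181 = 0.272 mol/dm³.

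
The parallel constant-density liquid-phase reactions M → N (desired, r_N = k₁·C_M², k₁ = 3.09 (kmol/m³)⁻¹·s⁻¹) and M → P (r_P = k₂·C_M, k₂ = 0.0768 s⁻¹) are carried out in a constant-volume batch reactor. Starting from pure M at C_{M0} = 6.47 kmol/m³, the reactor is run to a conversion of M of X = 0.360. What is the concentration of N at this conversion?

2.32 kmol/m³

C_M = C_{M0}(1−X) = 4.141 kmol/m³.
Along a PFR/batch, dC_P/dC_M = −r_P/(r_N+r_P) = −k₂/(k₂+k₁·C_M).
Integrating from C_{M0} to C_M: C_P = (0.0768/3.09)·ln[(0.0768+3.09·6.47)/(0.0768+3.09·4.14)] = 0.02485·ln(20.07/12.87) = 0.01104 kmol/m³.
Then C_N = (C_{M0}−C_M) − C_P = 2.329 − 0.01104 = 2.318 kmol/m³.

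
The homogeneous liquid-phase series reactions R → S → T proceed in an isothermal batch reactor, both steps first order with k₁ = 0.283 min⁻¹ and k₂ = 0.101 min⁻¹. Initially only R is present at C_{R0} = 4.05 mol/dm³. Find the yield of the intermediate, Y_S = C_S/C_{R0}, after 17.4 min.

0.257

Solving the coupled first-order balances gives C_S(t) = [k₁/(k₂−k₁)]·C_{R0}·(e^(−k₁t) − e^(−k₂t)).
e^(−k₁t) = e^(−0.283×17.4) = e^(−4.924) = 0.007269; e^(−k₂t) = e^(−1.757) = 0.1725.
C_S = 0.283×4.05/(0.101−0.283) × (0.007269−0.1725) = (-6.298)×(-0.1652) = 1.041 mol/dm³.
Y_S = C_S/C_{R0} = 1.041/4.05 = 0.257.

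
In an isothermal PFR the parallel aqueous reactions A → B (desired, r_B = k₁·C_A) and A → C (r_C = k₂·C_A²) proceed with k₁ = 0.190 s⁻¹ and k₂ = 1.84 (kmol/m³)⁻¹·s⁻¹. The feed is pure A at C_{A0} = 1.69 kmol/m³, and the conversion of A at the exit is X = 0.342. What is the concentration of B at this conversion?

C_A = C_{A0}(1−X) = 1.112 kmol/m³.
Along a PFR/batch, dC_B/dC_A = −r_B/(r_B+r_C) = −k₁/(k₁+k₂·C_A).
Integrating from C_{A0} to C_A: C_B = (0.190/1.84)·ln[(0.190+1.84·1.69)/(0.190+1.84·1.11)] = 0.1033·ln(3.300/2.236) = 0.04017 kmol/m³.

0.0402 kmol/m³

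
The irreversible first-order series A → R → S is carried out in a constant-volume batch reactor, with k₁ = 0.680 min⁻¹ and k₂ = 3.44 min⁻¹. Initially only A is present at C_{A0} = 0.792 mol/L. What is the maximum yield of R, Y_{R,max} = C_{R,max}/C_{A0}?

At the optimum, C_{R,max}/C_{A0} = (k₁/k₂)^[k₂/(k₂−k₁)].
= (0.680/3.44)^(3.44/(3.44−0.680)) = (0.1977)^(1.246) = 0.1326.

0.133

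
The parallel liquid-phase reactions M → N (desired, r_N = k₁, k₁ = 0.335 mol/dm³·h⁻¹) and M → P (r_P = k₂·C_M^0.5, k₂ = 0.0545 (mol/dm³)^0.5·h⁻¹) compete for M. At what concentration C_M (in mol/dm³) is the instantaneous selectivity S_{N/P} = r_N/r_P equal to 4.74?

1.68 mol/dm³

S_{N/P} = (k₁/k₂)·C_M^-0.5 ⇒ C_M = (S·k₂/k₁)^(-2).
= (4.74×0.0545/0.335)^(-2) = (0.7711)^(-2) = 1.68 mol/dm³.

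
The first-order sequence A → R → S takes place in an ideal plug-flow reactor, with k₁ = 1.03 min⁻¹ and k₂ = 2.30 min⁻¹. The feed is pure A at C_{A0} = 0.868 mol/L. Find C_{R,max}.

0.203 mol/L

At the optimum, C_{R,max}/C_{A0} = (k₁/k₂)^[k₂/(k₂−k₁)].
= (1.03/2.30)^(2.30/(2.30−1.03)) = (0.4478)^(1.811) = 0.2334.
C_{R,max} = 0.2334×0.868 = 0.203 mol/L.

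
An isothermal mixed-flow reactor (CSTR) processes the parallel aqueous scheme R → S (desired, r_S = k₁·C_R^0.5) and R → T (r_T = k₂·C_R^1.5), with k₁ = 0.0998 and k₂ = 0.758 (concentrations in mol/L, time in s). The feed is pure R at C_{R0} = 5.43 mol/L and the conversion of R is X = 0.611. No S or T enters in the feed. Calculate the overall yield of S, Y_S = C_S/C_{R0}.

Exit C_R = C_{R0}(1−X) = 5.43×0.389 = 2.112 mol/L.
A CSTR operates uniformly at the exit composition, giving r_S = 0.1450 and r_T = 2.327 (each k·C_R^n at C_R = 2.112).
Fraction of consumed R going to S: r_S/(r_S+r_T) = 0.05867.
C_S = 0.05867·C_{R0}·X = 0.05867×5.43×0.611 = 0.195 mol/L; Y_S = C_S/C_{R0} = 0.0359.

0.0359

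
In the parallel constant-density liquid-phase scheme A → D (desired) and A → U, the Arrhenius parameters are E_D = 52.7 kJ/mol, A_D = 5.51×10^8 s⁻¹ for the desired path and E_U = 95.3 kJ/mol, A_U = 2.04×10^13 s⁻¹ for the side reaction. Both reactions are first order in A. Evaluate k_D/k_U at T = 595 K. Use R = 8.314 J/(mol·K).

With equal orders, S_{D/U} = k_D/k_U = (A_D/A_U)·exp[(E_U−E_D)/(RT)].
(E_U−E_D)/(RT) = (95.3−52.7)×10³/(8.314×595) = 42600/4947 = 8.612.
k_D/k_U = (5.51×10^8/2.04×10^13)·exp(8.612) = 2.701×10^-5 × 5495 = 0.148.

0.148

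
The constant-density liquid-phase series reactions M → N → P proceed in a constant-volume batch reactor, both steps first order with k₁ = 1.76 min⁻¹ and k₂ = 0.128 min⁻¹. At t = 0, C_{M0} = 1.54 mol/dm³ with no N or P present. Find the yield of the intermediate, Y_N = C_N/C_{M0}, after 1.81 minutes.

0.811

For first-order series with pure M initially, C_N(t) = k₁C_{M0}/(k₂−k₁)·(e^(−k₁t) − e^(−k₂t)).
e^(−k₁t) = e^(−1.76×1.81) = e^(−3.186) = 0.04135; e^(−k₂t) = e^(−0.2317) = 0.7932.
C_N = 1.76×1.54/(0.128−1.76) × (0.04135−0.7932) = (-1.661)×(-0.7518) = 1.249 mol/dm³.
Y_N = C_N/C_{M0} = 1.249/1.54 = 0.811.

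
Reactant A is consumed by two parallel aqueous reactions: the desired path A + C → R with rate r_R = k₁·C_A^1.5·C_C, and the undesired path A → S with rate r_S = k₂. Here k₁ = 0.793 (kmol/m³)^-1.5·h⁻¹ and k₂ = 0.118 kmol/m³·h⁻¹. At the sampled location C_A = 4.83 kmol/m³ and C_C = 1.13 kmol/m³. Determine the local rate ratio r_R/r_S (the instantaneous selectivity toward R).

S_{R/S} = r_R/r_S = (k₁·C_A^1.5·C_C)/(k₂) = (k₁/k₂)·C_A^1.5·C_C.
= (0.793×4.830^1.5×1.130) / (0.118) = 9.512/0.1180 = 80.6.

80.6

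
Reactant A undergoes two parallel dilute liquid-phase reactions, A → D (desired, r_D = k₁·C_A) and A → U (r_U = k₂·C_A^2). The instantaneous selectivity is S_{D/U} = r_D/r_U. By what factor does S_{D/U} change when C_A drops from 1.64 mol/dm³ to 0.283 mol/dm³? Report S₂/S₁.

S_{D/U} = (k₁/k₂)·C_A⁻¹, so S₂/S₁ = (C_{A,2}/C_{A,1})⁻¹.
= 1.64/0.283 = 5.80.

5.80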